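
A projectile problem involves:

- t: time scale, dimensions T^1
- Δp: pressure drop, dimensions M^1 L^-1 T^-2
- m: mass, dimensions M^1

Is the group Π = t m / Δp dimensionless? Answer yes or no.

Sum the exponent of each base dimension across the product:
  M: [t]_M − [Δp]_M + [m]_M = (0) − (1) + (1) = 0
  L: [t]_L − [Δp]_L + [m]_L = (0) − (-1) + (0) = 1
  T: [t]_T − [Δp]_T + [m]_T = (1) − (-2) + (0) = 3
Net dimensions [L T³] ≠ [1] — not dimensionless.

no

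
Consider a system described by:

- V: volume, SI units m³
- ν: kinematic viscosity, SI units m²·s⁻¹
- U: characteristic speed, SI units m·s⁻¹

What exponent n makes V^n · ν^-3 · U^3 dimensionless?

1

Balance the L exponent: (3)·n from V, plus −3·(2) + 3·(1) = -3 from the rest, must sum to zero.
3n − 3 = 0, so n = 1.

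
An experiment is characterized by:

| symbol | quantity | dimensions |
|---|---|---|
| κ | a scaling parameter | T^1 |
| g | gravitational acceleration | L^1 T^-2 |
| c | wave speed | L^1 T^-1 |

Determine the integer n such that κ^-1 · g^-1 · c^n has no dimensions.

1

Balance the L exponent: (1)·n from c, plus −(0) − (1) = -1 from the rest, must sum to zero.
n − 1 = 0, so n = 1.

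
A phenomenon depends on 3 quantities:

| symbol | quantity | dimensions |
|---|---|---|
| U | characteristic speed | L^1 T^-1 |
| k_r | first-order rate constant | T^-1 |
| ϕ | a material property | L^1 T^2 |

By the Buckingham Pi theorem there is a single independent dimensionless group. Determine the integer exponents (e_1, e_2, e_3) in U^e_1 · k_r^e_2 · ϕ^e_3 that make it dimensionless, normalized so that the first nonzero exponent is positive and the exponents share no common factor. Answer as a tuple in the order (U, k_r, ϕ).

L: e_1·(1) + e_2·(0) + e_3·(1) = 0
T: e_1·(-1) + e_2·(-1) + e_3·(2) = 0
Solving this homogeneous linear system for the smallest-integer solution (first nonzero entry positive) gives (1, -3, -1).

(1, -3, -1)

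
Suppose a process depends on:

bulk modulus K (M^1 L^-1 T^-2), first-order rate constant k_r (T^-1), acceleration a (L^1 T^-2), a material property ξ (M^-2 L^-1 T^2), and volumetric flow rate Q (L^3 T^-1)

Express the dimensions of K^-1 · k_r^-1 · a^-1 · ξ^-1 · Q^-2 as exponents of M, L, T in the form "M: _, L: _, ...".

Collect each base-dimension exponent across the product:
  M: −(1) − (0) − (0) − (-2) − 2·(0) = 1
  L: −(-1) − (0) − (1) − (-1) − 2·(3) = -5
  T: −(-2) − (-1) − (-2) − (2) − 2·(-1) = 5
So the dimensions are [M L⁻⁵ T⁵].

M: 1, L: -5, T: 5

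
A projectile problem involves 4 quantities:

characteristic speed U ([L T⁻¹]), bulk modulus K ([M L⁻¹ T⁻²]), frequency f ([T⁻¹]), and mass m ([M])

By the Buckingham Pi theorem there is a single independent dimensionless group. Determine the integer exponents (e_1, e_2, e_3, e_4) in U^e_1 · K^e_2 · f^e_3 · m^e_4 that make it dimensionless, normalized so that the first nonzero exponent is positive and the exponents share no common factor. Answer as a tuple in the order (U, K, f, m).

M: e_1·(0) + e_2·(1) + e_3·(0) + e_4·(1) = 0
L: e_1·(1) + e_2·(-1) + e_3·(0) + e_4·(0) = 0
T: e_1·(-1) + e_2·(-2) + e_3·(-1) + e_4·(0) = 0
Solving this homogeneous linear system for the smallest-integer solution (first nonzero entry positive) gives (1, 1, -3, -1).

(1, 1, -3, -1)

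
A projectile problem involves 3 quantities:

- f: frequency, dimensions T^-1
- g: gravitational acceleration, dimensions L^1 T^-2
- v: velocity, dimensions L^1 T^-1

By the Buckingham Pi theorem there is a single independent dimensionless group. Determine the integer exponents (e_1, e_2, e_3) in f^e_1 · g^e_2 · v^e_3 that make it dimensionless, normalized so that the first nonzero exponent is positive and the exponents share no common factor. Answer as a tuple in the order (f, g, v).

(1, -1, 1)

L: e_1·(0) + e_2·(1) + e_3·(1) = 0
T: e_1·(-1) + e_2·(-2) + e_3·(-1) = 0
Solving this homogeneous linear system for the smallest-integer solution (first nonzero entry positive) gives (1, -1, 1).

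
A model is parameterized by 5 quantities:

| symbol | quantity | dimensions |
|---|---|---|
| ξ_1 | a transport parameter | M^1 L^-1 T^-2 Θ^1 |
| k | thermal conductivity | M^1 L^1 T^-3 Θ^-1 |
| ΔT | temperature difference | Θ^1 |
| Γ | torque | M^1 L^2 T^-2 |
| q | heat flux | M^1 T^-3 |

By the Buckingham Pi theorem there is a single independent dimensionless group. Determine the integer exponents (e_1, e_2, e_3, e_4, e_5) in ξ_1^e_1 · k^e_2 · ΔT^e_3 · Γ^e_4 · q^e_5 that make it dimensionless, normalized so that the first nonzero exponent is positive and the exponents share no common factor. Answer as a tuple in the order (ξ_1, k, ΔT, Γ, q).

M: e_1·(1) + e_2·(1) + e_3·(0) + e_4·(1) + e_5·(1) = 0
L: e_1·(-1) + e_2·(1) + e_3·(0) + e_4·(2) + e_5·(0) = 0
T: e_1·(-2) + e_2·(-3) + e_3·(0) + e_4·(-2) + e_5·(-3) = 0
Θ: e_1·(1) + e_2·(-1) + e_3·(1) + e_4·(0) + e_5·(0) = 0
Solving this homogeneous linear system for the smallest-integer solution (first nonzero entry positive) gives (1, 3, 2, -1, -3).

(1, 3, 2, -1, -3)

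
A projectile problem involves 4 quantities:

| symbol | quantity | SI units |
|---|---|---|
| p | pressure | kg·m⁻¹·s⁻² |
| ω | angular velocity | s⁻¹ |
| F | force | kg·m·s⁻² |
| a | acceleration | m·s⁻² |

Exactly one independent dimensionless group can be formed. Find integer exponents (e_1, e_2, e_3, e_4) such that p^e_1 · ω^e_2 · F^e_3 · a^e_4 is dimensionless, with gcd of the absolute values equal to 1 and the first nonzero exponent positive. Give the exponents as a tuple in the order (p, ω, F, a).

(1, -4, -1, 2)

M: e_1·(1) + e_2·(0) + e_3·(1) + e_4·(0) = 0
L: e_1·(-1) + e_2·(0) + e_3·(1) + e_4·(1) = 0
T: e_1·(-2) + e_2·(-1) + e_3·(-2) + e_4·(-2) = 0
Solving this homogeneous linear system for the smallest-integer solution (first nonzero entry positive) gives (1, -4, -1, 2).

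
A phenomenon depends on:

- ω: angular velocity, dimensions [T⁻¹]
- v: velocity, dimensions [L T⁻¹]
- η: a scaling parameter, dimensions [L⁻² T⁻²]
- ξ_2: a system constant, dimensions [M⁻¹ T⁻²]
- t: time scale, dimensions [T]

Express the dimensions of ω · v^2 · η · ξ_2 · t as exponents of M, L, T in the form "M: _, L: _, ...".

M: -1, L: 0, T: -6

Collect each base-dimension exponent across the product:
  M: (0) + 2·(0) + (0) + (-1) + (0) = -1
  L: (0) + 2·(1) + (-2) + (0) + (0) = 0
  T: (-1) + 2·(-1) + (-2) + (-2) + (1) = -6
So the dimensions are [M⁻¹ T⁻⁶].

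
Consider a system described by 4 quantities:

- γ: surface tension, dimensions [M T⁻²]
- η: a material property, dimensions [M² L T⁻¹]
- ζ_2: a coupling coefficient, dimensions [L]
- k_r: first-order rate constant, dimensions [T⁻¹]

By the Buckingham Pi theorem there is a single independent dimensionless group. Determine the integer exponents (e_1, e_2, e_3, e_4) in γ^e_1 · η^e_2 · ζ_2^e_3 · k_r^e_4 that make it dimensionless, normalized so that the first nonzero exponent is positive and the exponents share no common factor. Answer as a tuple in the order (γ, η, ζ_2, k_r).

(2, -1, 1, -3)

M: e_1·(1) + e_2·(2) + e_3·(0) + e_4·(0) = 0
L: e_1·(0) + e_2·(1) + e_3·(1) + e_4·(0) = 0
T: e_1·(-2) + e_2·(-1) + e_3·(0) + e_4·(-1) = 0
Solving this homogeneous linear system for the smallest-integer solution (first nonzero entry positive) gives (2, -1, 1, -3).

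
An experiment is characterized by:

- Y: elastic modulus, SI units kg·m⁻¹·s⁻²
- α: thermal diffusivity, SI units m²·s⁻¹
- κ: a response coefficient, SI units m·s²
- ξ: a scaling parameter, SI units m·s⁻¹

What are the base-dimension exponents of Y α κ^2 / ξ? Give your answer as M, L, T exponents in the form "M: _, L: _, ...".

M: 1, L: 2, T: 2

Collect each base-dimension exponent across the product:
  M: (1) + (0) + 2·(0) − (0) = 1
  L: (-1) + (2) + 2·(1) − (1) = 2
  T: (-2) + (-1) + 2·(2) − (-1) = 2
So the dimensions are [M L² T²].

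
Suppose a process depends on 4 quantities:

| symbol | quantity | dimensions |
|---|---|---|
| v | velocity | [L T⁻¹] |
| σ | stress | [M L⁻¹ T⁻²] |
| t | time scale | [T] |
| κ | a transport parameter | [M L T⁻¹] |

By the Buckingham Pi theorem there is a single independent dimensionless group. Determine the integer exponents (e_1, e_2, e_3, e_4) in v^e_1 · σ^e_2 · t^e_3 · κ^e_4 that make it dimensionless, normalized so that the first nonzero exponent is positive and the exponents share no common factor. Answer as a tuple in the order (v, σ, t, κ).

(2, 1, 3, -1)

M: e_1·(0) + e_2·(1) + e_3·(0) + e_4·(1) = 0
L: e_1·(1) + e_2·(-1) + e_3·(0) + e_4·(1) = 0
T: e_1·(-1) + e_2·(-2) + e_3·(1) + e_4·(-1) = 0
Solving this homogeneous linear system for the smallest-integer solution (first nonzero entry positive) gives (2, 1, 3, -1).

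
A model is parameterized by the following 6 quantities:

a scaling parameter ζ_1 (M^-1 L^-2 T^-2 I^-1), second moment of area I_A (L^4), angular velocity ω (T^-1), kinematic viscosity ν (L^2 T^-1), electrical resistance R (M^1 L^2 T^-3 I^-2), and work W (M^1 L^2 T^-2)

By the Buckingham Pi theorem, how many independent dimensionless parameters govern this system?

There are 6 variables and 4 base dimensions (M, L, T, I).
The dimension matrix has rank 4.
Independent dimensionless groups: 6 − 4 = 2.

2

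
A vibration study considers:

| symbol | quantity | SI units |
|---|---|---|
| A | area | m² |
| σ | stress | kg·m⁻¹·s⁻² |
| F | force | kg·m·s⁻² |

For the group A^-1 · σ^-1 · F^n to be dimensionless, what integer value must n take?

Balance the M exponent: (1)·n from F, plus −(0) − (1) = -1 from the rest, must sum to zero.
n − 1 = 0, so n = 1.

1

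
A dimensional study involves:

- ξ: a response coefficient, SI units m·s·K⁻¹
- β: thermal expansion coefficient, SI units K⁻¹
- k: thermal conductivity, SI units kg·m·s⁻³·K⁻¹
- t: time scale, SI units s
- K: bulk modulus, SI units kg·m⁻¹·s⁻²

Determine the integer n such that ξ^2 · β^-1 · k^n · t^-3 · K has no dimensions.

-1

Balance the M exponent: (1)·n from k, plus 2·(0) − (0) − 3·(0) + (1) = 1 from the rest, must sum to zero.
n + 1 = 0, so n = -1.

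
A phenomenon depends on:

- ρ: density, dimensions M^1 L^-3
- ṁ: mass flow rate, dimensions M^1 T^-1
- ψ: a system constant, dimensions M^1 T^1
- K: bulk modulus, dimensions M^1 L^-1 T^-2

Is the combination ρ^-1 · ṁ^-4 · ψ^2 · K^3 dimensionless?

yes

Sum the exponent of each base dimension across the product:
  M: −[ρ]_M − 4·[ṁ]_M + 2·[ψ]_M + 3·[K]_M = −(1) − 4·(1) + 2·(1) + 3·(1) = 0
  L: −[ρ]_L − 4·[ṁ]_L + 2·[ψ]_L + 3·[K]_L = −(-3) − 4·(0) + 2·(0) + 3·(-1) = 0
  T: −[ρ]_T − 4·[ṁ]_T + 2·[ψ]_T + 3·[K]_T = −(0) − 4·(-1) + 2·(1) + 3·(-2) = 0
All base exponents vanish — dimensionless.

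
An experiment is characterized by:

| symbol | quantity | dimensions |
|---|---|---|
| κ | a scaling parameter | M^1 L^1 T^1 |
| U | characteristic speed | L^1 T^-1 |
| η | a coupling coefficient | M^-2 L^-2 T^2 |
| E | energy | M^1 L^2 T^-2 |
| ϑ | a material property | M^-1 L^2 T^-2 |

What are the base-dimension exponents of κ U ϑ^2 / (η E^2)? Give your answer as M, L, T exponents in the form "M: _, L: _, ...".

Collect each base-dimension exponent across the product:
  M: (1) + (0) − (-2) − 2·(1) + 2·(-1) = -1
  L: (1) + (1) − (-2) − 2·(2) + 2·(2) = 4
  T: (1) + (-1) − (2) − 2·(-2) + 2·(-2) = -2
So the dimensions are [M⁻¹ L⁴ T⁻²].

M: -1, L: 4, T: -2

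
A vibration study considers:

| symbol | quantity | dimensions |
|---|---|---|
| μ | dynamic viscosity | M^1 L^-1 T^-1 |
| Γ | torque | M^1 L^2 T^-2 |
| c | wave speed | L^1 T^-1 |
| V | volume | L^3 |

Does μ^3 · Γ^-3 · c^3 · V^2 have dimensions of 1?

yes

Sum the exponent of each base dimension across the product:
  M: 3·[μ]_M − 3·[Γ]_M + 3·[c]_M + 2·[V]_M = 3·(1) − 3·(1) + 3·(0) + 2·(0) = 0
  L: 3·[μ]_L − 3·[Γ]_L + 3·[c]_L + 2·[V]_L = 3·(-1) − 3·(2) + 3·(1) + 2·(3) = 0
  T: 3·[μ]_T − 3·[Γ]_T + 3·[c]_T + 2·[V]_T = 3·(-1) − 3·(-2) + 3·(-1) + 2·(0) = 0
All base exponents vanish — dimensionless.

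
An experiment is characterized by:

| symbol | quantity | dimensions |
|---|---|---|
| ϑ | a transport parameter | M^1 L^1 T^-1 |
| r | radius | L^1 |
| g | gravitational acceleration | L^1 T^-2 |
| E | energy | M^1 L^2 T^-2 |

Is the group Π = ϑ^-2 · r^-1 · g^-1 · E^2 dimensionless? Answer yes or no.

Sum the exponent of each base dimension across the product:
  M: −2·[ϑ]_M − [r]_M − [g]_M + 2·[E]_M = −2·(1) − (0) − (0) + 2·(1) = 0
  L: −2·[ϑ]_L − [r]_L − [g]_L + 2·[E]_L = −2·(1) − (1) − (1) + 2·(2) = 0
  T: −2·[ϑ]_T − [r]_T − [g]_T + 2·[E]_T = −2·(-1) − (0) − (-2) + 2·(-2) = 0
All base exponents vanish — dimensionless.

yes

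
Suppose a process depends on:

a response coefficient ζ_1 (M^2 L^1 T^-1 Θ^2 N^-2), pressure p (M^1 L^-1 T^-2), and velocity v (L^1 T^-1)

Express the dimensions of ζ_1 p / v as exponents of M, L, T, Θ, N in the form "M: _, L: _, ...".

M: 3, L: -1, T: -2, Θ: 2, N: -2

Collect each base-dimension exponent across the product:
  M: (2) + (1) − (0) = 3
  L: (1) + (-1) − (1) = -1
  T: (-1) + (-2) − (-1) = -2
  Θ: (2) + (0) − (0) = 2
  N: (-2) + (0) − (0) = -2
So the dimensions are [M³ L⁻¹ T⁻² Θ² N⁻²].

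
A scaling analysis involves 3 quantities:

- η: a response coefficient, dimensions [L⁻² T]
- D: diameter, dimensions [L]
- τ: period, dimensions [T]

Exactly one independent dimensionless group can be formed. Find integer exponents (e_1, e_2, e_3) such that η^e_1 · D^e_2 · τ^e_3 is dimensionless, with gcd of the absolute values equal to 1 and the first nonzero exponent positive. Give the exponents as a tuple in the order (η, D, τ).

L: e_1·(-2) + e_2·(1) + e_3·(0) = 0
T: e_1·(1) + e_2·(0) + e_3·(1) = 0
Solving this homogeneous linear system for the smallest-integer solution (first nonzero entry positive) gives (1, 2, -1).

(1, 2, -1)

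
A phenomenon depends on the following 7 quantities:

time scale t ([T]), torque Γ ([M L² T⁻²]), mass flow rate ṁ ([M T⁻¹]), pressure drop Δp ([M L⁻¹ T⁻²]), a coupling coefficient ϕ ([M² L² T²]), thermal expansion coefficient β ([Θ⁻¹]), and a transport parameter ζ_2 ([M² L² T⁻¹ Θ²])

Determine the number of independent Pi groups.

There are 7 variables and 4 base dimensions (M, L, T, Θ).
The dimension matrix has rank 4.
Independent dimensionless groups: 7 − 4 = 3.

3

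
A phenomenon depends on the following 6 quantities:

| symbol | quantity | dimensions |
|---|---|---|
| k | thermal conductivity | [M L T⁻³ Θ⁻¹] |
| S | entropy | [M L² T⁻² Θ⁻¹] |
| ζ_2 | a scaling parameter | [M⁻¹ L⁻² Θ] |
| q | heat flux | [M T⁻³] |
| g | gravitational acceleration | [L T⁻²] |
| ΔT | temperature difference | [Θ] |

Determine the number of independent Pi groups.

2

There are 6 variables and 4 base dimensions (M, L, T, Θ).
The dimension matrix has rank 4.
Independent dimensionless groups: 6 − 4 = 2.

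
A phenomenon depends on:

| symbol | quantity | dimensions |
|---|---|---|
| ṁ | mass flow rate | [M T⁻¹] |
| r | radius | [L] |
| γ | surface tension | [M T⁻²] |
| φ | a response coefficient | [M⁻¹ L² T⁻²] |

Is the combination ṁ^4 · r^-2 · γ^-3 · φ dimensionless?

yes

Sum the exponent of each base dimension across the product:
  M: 4·[ṁ]_M − 2·[r]_M − 3·[γ]_M + [φ]_M = 4·(1) − 2·(0) − 3·(1) + (-1) = 0
  L: 4·[ṁ]_L − 2·[r]_L − 3·[γ]_L + [φ]_L = 4·(0) − 2·(1) − 3·(0) + (2) = 0
  T: 4·[ṁ]_T − 2·[r]_T − 3·[γ]_T + [φ]_T = 4·(-1) − 2·(0) − 3·(-2) + (-2) = 0
All base exponents vanish — dimensionless.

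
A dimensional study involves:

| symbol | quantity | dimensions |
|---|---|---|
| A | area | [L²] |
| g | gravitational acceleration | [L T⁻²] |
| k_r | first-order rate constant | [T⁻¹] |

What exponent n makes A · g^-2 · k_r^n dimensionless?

Balance the T exponent: (-1)·n from k_r, plus (0) − 2·(-2) = 4 from the rest, must sum to zero.
−n + 4 = 0, so n = 4.

4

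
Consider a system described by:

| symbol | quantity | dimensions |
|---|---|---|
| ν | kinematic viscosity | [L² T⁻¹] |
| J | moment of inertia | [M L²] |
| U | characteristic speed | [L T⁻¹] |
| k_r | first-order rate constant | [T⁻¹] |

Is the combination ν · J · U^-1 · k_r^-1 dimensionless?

Sum the exponent of each base dimension across the product:
  M: [ν]_M + [J]_M − [U]_M − [k_r]_M = (0) + (1) − (0) − (0) = 1
  L: [ν]_L + [J]_L − [U]_L − [k_r]_L = (2) + (2) − (1) − (0) = 3
  T: [ν]_T + [J]_T − [U]_T − [k_r]_T = (-1) + (0) − (-1) − (-1) = 1
Net dimensions [M L³ T] ≠ [1] — not dimensionless.

no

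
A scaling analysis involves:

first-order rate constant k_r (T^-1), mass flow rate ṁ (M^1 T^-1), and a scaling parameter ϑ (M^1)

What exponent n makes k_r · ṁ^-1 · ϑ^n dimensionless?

Balance the M exponent: (1)·n from ϑ, plus (0) − (1) = -1 from the rest, must sum to zero.
n − 1 = 0, so n = 1.

1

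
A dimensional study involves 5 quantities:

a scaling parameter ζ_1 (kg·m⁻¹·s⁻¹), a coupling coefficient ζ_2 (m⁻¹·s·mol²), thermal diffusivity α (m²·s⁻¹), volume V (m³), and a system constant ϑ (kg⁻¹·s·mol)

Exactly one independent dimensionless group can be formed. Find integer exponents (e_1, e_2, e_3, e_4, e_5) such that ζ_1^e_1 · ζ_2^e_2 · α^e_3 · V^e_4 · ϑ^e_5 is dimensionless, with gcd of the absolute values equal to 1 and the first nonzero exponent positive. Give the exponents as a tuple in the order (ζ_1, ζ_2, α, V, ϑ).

M: e_1·(1) + e_2·(0) + e_3·(0) + e_4·(0) + e_5·(-1) = 0
L: e_1·(-1) + e_2·(-1) + e_3·(2) + e_4·(3) + e_5·(0) = 0
T: e_1·(-1) + e_2·(1) + e_3·(-1) + e_4·(0) + e_5·(1) = 0
N: e_1·(0) + e_2·(2) + e_3·(0) + e_4·(0) + e_5·(1) = 0
Solving this homogeneous linear system for the smallest-integer solution (first nonzero entry positive) gives (2, -1, -1, 1, 2).

(2, -1, -1, 1, 2)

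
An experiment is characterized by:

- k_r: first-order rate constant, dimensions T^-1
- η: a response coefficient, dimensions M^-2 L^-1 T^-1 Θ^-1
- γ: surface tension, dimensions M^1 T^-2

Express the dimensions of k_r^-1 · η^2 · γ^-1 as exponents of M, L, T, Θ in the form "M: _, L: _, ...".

M: -5, L: -2, T: 1, Θ: -2

Collect each base-dimension exponent across the product:
  M: −(0) + 2·(-2) − (1) = -5
  L: −(0) + 2·(-1) − (0) = -2
  T: −(-1) + 2·(-1) − (-2) = 1
  Θ: −(0) + 2·(-1) − (0) = -2
So the dimensions are [M⁻⁵ L⁻² T Θ⁻²].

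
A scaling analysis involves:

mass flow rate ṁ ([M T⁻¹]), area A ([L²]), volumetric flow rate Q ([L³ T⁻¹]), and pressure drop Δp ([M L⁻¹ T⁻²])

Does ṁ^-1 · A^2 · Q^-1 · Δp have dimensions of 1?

Sum the exponent of each base dimension across the product:
  M: −[ṁ]_M + 2·[A]_M − [Q]_M + [Δp]_M = −(1) + 2·(0) − (0) + (1) = 0
  L: −[ṁ]_L + 2·[A]_L − [Q]_L + [Δp]_L = −(0) + 2·(2) − (3) + (-1) = 0
  T: −[ṁ]_T + 2·[A]_T − [Q]_T + [Δp]_T = −(-1) + 2·(0) − (-1) + (-2) = 0
All base exponents vanish — dimensionless.

yes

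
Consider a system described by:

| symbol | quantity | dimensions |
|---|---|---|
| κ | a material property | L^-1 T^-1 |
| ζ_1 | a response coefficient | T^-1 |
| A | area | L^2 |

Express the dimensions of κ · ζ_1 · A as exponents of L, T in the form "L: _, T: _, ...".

L: 1, T: -2

Collect each base-dimension exponent across the product:
  L: (-1) + (0) + (2) = 1
  T: (-1) + (-1) + (0) = -2
So the dimensions are [L T⁻²].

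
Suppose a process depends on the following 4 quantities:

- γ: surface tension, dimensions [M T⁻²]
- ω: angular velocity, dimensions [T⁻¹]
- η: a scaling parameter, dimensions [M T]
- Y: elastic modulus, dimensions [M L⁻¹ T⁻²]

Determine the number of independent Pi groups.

1

There are 4 variables and 3 base dimensions (M, L, T).
The dimension matrix has rank 3.
Independent dimensionless groups: 4 − 3 = 1.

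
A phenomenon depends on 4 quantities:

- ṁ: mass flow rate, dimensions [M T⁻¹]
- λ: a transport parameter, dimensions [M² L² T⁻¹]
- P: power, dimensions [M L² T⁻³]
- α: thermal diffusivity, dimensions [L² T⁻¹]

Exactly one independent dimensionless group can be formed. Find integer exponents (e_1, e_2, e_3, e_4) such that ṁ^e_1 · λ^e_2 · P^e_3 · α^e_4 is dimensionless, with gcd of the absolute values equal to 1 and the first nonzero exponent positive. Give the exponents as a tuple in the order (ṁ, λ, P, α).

(4, -1, -2, 3)

M: e_1·(1) + e_2·(2) + e_3·(1) + e_4·(0) = 0
L: e_1·(0) + e_2·(2) + e_3·(2) + e_4·(2) = 0
T: e_1·(-1) + e_2·(-1) + e_3·(-3) + e_4·(-1) = 0
Solving this homogeneous linear system for the smallest-integer solution (first nonzero entry positive) gives (4, -1, -2, 3).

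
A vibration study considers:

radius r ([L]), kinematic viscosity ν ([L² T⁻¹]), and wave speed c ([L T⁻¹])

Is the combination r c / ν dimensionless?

Sum the exponent of each base dimension across the product:
  M: [r]_M − [ν]_M + [c]_M = (0) − (0) + (0) = 0
  L: [r]_L − [ν]_L + [c]_L = (1) − (2) + (1) = 0
  T: [r]_T − [ν]_T + [c]_T = (0) − (-1) + (-1) = 0
All base exponents vanish — dimensionless.

yes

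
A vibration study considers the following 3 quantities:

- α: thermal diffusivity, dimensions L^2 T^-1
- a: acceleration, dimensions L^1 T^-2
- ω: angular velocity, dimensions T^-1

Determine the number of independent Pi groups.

1

There are 3 variables and 2 base dimensions (L, T).
The dimension matrix has rank 2.
Independent dimensionless groups: 3 − 2 = 1.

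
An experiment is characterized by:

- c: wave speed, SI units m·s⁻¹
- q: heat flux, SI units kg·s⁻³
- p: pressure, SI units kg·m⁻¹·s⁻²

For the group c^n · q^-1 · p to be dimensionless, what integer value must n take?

Balance the L exponent: (1)·n from c, plus −(0) + (-1) = -1 from the rest, must sum to zero.
n − 1 = 0, so n = 1.

1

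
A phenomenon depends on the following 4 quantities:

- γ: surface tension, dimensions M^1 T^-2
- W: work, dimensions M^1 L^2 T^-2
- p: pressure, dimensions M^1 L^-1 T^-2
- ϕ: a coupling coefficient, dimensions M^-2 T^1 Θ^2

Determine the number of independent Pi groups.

There are 4 variables and 4 base dimensions (M, L, T, Θ).
The dimension matrix has rank 3 (less than 4: the dimension vectors are linearly dependent).
Independent dimensionless groups: 4 − 3 = 1.

1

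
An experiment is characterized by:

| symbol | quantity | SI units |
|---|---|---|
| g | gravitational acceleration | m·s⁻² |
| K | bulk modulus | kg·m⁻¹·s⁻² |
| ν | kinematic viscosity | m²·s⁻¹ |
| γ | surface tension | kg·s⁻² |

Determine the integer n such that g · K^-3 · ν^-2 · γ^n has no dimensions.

3

Balance the M exponent: (1)·n from γ, plus (0) − 3·(1) − 2·(0) = -3 from the rest, must sum to zero.
n − 3 = 0, so n = 3.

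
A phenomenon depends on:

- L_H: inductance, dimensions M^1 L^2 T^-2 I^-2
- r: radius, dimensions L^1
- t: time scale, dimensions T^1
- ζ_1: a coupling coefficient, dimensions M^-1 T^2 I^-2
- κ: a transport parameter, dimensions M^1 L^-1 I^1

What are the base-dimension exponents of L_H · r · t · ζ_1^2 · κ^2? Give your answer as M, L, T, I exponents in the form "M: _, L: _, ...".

M: 1, L: 1, T: 3, I: -4

Collect each base-dimension exponent across the product:
  M: (1) + (0) + (0) + 2·(-1) + 2·(1) = 1
  L: (2) + (1) + (0) + 2·(0) + 2·(-1) = 1
  T: (-2) + (0) + (1) + 2·(2) + 2·(0) = 3
  I: (-2) + (0) + (0) + 2·(-2) + 2·(1) = -4
So the dimensions are [M L T³ I⁻⁴].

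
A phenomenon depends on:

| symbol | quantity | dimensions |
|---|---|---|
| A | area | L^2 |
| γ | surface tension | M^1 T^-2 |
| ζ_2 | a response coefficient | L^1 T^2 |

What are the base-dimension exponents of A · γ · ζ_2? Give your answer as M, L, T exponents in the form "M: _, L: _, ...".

Collect each base-dimension exponent across the product:
  M: (0) + (1) + (0) = 1
  L: (2) + (0) + (1) = 3
  T: (0) + (-2) + (2) = 0
So the dimensions are [M L³].

M: 1, L: 3, T: 0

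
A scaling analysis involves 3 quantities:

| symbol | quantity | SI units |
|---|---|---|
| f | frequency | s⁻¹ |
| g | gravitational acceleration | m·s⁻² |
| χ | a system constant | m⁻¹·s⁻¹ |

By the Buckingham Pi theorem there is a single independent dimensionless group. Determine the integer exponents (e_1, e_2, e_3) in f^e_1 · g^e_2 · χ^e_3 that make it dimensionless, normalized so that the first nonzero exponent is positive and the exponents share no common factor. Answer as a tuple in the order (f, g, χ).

(3, -1, -1)

L: e_1·(0) + e_2·(1) + e_3·(-1) = 0
T: e_1·(-1) + e_2·(-2) + e_3·(-1) = 0
Solving this homogeneous linear system for the smallest-integer solution (first nonzero entry positive) gives (3, -1, -1).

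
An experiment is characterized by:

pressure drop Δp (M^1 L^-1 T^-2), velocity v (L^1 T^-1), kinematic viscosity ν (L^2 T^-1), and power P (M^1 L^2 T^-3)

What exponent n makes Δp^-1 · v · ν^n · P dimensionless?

Balance the L exponent: (2)·n from ν, plus −(-1) + (1) + (2) = 4 from the rest, must sum to zero.
2n + 4 = 0, so n = -2.

-2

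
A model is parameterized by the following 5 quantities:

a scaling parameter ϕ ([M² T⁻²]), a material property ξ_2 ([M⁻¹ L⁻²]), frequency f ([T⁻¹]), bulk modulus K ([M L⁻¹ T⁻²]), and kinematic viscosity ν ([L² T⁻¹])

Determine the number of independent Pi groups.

There are 5 variables and 3 base dimensions (M, L, T).
The dimension matrix has rank 3.
Independent dimensionless groups: 5 − 3 = 2.

2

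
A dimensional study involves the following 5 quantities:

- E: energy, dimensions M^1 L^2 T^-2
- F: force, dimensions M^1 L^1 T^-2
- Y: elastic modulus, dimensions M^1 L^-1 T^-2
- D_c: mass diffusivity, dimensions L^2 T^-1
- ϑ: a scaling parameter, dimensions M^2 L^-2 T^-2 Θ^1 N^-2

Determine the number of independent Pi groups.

1

There are 5 variables and 5 base dimensions (M, L, T, Θ, N).
The dimension matrix has rank 4 (less than 5: the dimension vectors are linearly dependent).
Independent dimensionless groups: 5 − 4 = 1.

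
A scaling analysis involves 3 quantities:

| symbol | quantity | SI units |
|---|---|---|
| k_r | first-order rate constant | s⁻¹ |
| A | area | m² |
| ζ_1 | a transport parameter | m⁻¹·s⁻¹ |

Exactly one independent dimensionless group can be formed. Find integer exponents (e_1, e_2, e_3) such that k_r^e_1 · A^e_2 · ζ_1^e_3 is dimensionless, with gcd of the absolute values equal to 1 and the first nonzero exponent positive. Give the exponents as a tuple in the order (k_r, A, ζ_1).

L: e_1·(0) + e_2·(2) + e_3·(-1) = 0
T: e_1·(-1) + e_2·(0) + e_3·(-1) = 0
Solving this homogeneous linear system for the smallest-integer solution (first nonzero entry positive) gives (2, -1, -2).

(2, -1, -2)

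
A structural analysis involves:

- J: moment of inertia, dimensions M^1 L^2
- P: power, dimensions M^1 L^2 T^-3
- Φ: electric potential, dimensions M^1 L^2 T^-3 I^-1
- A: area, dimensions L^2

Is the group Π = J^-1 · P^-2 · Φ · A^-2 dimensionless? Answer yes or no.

Sum the exponent of each base dimension across the product:
  M: −[J]_M − 2·[P]_M + [Φ]_M − 2·[A]_M = −(1) − 2·(1) + (1) − 2·(0) = -2
  L: −[J]_L − 2·[P]_L + [Φ]_L − 2·[A]_L = −(2) − 2·(2) + (2) − 2·(2) = -8
  T: −[J]_T − 2·[P]_T + [Φ]_T − 2·[A]_T = −(0) − 2·(-3) + (-3) − 2·(0) = 3
  I: −[J]_I − 2·[P]_I + [Φ]_I − 2·[A]_I = −(0) − 2·(0) + (-1) − 2·(0) = -1
Net dimensions [M⁻² L⁻⁸ T³ I⁻¹] ≠ [1] — not dimensionless.

no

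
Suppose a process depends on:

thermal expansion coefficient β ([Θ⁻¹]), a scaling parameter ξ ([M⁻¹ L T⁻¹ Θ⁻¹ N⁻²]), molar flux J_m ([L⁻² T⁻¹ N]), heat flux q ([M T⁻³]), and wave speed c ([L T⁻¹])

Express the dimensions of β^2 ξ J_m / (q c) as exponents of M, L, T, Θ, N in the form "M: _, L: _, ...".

Collect each base-dimension exponent across the product:
  M: 2·(0) + (-1) + (0) − (1) − (0) = -2
  L: 2·(0) + (1) + (-2) − (0) − (1) = -2
  T: 2·(0) + (-1) + (-1) − (-3) − (-1) = 2
  Θ: 2·(-1) + (-1) + (0) − (0) − (0) = -3
  N: 2·(0) + (-2) + (1) − (0) − (0) = -1
So the dimensions are [M⁻² L⁻² T² Θ⁻³ N⁻¹].

M: -2, L: -2, T: 2, Θ: -3, N: -1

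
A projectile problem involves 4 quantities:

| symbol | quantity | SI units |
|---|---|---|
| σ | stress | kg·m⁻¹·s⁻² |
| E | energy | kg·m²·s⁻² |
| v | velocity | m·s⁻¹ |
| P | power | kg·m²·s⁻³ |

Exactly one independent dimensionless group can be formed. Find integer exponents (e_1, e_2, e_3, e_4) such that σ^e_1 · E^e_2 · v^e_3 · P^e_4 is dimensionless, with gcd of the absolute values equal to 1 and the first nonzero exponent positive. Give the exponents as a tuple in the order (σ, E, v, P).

(1, 2, 3, -3)

M: e_1·(1) + e_2·(1) + e_3·(0) + e_4·(1) = 0
L: e_1·(-1) + e_2·(2) + e_3·(1) + e_4·(2) = 0
T: e_1·(-2) + e_2·(-2) + e_3·(-1) + e_4·(-3) = 0
Solving this homogeneous linear system for the smallest-integer solution (first nonzero entry positive) gives (1, 2, 3, -3).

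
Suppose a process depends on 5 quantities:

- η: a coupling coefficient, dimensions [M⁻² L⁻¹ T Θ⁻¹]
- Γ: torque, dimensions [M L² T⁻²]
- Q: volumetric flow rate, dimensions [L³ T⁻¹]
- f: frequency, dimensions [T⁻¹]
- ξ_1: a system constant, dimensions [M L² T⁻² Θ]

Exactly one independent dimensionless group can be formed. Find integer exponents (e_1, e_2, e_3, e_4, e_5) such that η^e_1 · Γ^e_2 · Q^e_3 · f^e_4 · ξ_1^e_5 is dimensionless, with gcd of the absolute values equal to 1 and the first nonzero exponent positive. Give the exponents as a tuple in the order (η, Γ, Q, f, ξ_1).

M: e_1·(-2) + e_2·(1) + e_3·(0) + e_4·(0) + e_5·(1) = 0
L: e_1·(-1) + e_2·(2) + e_3·(3) + e_4·(0) + e_5·(2) = 0
T: e_1·(1) + e_2·(-2) + e_3·(-1) + e_4·(-1) + e_5·(-2) = 0
Θ: e_1·(-1) + e_2·(0) + e_3·(0) + e_4·(0) + e_5·(1) = 0
Solving this homogeneous linear system for the smallest-integer solution (first nonzero entry positive) gives (1, 1, -1, -2, 1).

(1, 1, -1, -2, 1)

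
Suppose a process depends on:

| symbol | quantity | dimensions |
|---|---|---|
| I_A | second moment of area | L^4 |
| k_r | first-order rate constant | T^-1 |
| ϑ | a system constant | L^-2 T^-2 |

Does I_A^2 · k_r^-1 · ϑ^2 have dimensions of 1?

no

Sum the exponent of each base dimension across the product:
  L: 2·[I_A]_L − [k_r]_L + 2·[ϑ]_L = 2·(4) − (0) + 2·(-2) = 4
  T: 2·[I_A]_T − [k_r]_T + 2·[ϑ]_T = 2·(0) − (-1) + 2·(-2) = -3
Net dimensions [L⁴ T⁻³] ≠ [1] — not dimensionless.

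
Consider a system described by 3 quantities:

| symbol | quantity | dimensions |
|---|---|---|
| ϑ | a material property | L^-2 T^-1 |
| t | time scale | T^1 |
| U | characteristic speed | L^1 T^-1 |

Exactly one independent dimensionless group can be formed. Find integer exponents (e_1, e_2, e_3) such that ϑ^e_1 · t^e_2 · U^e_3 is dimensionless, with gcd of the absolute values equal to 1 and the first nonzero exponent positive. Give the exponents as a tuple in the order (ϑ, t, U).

(1, 3, 2)

L: e_1·(-2) + e_2·(0) + e_3·(1) = 0
T: e_1·(-1) + e_2·(1) + e_3·(-1) = 0
Solving this homogeneous linear system for the smallest-integer solution (first nonzero entry positive) gives (1, 3, 2).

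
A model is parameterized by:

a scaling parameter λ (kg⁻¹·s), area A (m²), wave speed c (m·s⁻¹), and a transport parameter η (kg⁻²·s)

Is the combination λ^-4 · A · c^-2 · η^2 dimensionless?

Sum the exponent of each base dimension across the product:
  M: −4·[λ]_M + [A]_M − 2·[c]_M + 2·[η]_M = −4·(-1) + (0) − 2·(0) + 2·(-2) = 0
  L: −4·[λ]_L + [A]_L − 2·[c]_L + 2·[η]_L = −4·(0) + (2) − 2·(1) + 2·(0) = 0
  T: −4·[λ]_T + [A]_T − 2·[c]_T + 2·[η]_T = −4·(1) + (0) − 2·(-1) + 2·(1) = 0
All base exponents vanish — dimensionless.

yes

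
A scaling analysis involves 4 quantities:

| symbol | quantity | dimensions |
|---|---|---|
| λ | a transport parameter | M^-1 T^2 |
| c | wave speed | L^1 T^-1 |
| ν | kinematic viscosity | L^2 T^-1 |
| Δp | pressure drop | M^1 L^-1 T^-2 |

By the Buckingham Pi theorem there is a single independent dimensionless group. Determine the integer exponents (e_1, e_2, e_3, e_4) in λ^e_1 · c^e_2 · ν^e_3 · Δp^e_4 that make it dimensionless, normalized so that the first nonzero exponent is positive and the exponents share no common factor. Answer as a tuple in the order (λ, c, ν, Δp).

M: e_1·(-1) + e_2·(0) + e_3·(0) + e_4·(1) = 0
L: e_1·(0) + e_2·(1) + e_3·(2) + e_4·(-1) = 0
T: e_1·(2) + e_2·(-1) + e_3·(-1) + e_4·(-2) = 0
Solving this homogeneous linear system for the smallest-integer solution (first nonzero entry positive) gives (1, -1, 1, 1).

(1, -1, 1, 1)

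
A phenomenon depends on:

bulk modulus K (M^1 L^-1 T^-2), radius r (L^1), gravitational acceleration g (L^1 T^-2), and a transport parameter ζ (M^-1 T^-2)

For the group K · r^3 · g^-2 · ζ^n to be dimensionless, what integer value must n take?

1

Balance the M exponent: (-1)·n from ζ, plus (1) + 3·(0) − 2·(0) = 1 from the rest, must sum to zero.
−n + 1 = 0, so n = 1.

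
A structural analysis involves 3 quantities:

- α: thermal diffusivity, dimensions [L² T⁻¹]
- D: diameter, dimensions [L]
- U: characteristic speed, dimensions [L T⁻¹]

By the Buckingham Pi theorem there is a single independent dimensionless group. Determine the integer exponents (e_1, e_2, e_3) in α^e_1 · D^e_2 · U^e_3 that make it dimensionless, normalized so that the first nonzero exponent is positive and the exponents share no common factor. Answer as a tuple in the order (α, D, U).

L: e_1·(2) + e_2·(1) + e_3·(1) = 0
T: e_1·(-1) + e_2·(0) + e_3·(-1) = 0
Solving this homogeneous linear system for the smallest-integer solution (first nonzero entry positive) gives (1, -1, -1).

(1, -1, -1)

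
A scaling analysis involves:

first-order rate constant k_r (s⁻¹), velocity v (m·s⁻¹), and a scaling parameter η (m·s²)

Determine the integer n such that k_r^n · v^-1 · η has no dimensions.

3

Balance the T exponent: (-1)·n from k_r, plus −(-1) + (2) = 3 from the rest, must sum to zero.
−n + 3 = 0, so n = 3.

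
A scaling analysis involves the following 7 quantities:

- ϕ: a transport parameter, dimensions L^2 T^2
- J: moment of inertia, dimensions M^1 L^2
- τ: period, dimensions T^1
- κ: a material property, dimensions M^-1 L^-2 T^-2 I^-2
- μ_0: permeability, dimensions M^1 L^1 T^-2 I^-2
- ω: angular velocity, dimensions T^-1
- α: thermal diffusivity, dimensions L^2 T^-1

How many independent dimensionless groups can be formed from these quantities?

There are 7 variables and 4 base dimensions (M, L, T, I).
The dimension matrix has rank 4.
Independent dimensionless groups: 7 − 4 = 3.

3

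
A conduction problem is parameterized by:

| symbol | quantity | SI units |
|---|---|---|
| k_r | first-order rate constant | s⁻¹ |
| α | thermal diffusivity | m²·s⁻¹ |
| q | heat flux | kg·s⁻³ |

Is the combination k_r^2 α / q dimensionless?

no

Sum the exponent of each base dimension across the product:
  M: 2·[k_r]_M + [α]_M − [q]_M = 2·(0) + (0) − (1) = -1
  L: 2·[k_r]_L + [α]_L − [q]_L = 2·(0) + (2) − (0) = 2
  T: 2·[k_r]_T + [α]_T − [q]_T = 2·(-1) + (-1) − (-3) = 0
Net dimensions [M⁻¹ L²] ≠ [1] — not dimensionless.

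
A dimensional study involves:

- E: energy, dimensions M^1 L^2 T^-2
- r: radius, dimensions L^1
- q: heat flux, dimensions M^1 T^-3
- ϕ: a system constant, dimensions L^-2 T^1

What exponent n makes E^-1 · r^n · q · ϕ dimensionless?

Balance the L exponent: (1)·n from r, plus −(2) + (0) + (-2) = -4 from the rest, must sum to zero.
n − 4 = 0, so n = 4.

4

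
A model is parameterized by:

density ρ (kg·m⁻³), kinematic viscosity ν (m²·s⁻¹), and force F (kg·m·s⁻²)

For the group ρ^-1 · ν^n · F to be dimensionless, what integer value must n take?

-2

Balance the L exponent: (2)·n from ν, plus −(-3) + (1) = 4 from the rest, must sum to zero.
2n + 4 = 0, so n = -2.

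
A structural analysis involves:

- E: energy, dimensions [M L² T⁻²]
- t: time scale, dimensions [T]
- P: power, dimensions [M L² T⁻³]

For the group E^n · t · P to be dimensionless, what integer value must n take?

Balance the M exponent: (1)·n from E, plus (0) + (1) = 1 from the rest, must sum to zero.
n + 1 = 0, so n = -1.

-1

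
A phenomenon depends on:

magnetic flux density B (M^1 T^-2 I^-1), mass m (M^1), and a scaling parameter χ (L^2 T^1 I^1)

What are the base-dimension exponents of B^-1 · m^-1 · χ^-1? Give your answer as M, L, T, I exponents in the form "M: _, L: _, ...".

M: -2, L: -2, T: 1, I: 0

Collect each base-dimension exponent across the product:
  M: −(1) − (1) − (0) = -2
  L: −(0) − (0) − (2) = -2
  T: −(-2) − (0) − (1) = 1
  I: −(-1) − (0) − (1) = 0
So the dimensions are [M⁻² L⁻² T].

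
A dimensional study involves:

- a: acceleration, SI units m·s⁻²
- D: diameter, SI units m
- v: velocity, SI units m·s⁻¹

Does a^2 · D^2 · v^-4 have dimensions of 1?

Sum the exponent of each base dimension across the product:
  M: 2·[a]_M + 2·[D]_M − 4·[v]_M = 2·(0) + 2·(0) − 4·(0) = 0
  L: 2·[a]_L + 2·[D]_L − 4·[v]_L = 2·(1) + 2·(1) − 4·(1) = 0
  T: 2·[a]_T + 2·[D]_T − 4·[v]_T = 2·(-2) + 2·(0) − 4·(-1) = 0
  Θ: 2·[a]_Θ + 2·[D]_Θ − 4·[v]_Θ = 2·(0) + 2·(0) − 4·(0) = 0
All base exponents vanish — dimensionless.

yes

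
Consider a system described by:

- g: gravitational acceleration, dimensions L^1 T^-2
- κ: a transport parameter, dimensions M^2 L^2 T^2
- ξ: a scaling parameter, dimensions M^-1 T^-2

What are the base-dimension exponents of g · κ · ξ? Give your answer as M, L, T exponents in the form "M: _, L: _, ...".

Collect each base-dimension exponent across the product:
  M: (0) + (2) + (-1) = 1
  L: (1) + (2) + (0) = 3
  T: (-2) + (2) + (-2) = -2
So the dimensions are [M L³ T⁻²].

M: 1, L: 3, T: -2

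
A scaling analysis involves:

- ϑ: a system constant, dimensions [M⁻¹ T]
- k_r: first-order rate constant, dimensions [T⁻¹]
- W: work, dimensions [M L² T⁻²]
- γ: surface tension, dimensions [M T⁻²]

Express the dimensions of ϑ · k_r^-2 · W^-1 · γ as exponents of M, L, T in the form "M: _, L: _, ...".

Collect each base-dimension exponent across the product:
  M: (-1) − 2·(0) − (1) + (1) = -1
  L: (0) − 2·(0) − (2) + (0) = -2
  T: (1) − 2·(-1) − (-2) + (-2) = 3
So the dimensions are [M⁻¹ L⁻² T³].

M: -1, L: -2, T: 3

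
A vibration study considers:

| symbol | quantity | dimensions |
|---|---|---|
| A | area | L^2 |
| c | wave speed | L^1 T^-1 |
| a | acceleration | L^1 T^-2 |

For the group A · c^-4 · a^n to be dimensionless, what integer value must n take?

Balance the L exponent: (1)·n from a, plus (2) − 4·(1) = -2 from the rest, must sum to zero.
n − 2 = 0, so n = 2.

2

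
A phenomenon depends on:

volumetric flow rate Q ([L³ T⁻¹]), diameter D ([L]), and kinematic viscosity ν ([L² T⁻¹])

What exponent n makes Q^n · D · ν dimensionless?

Balance the L exponent: (3)·n from Q, plus (1) + (2) = 3 from the rest, must sum to zero.
3n + 3 = 0, so n = -1.

-1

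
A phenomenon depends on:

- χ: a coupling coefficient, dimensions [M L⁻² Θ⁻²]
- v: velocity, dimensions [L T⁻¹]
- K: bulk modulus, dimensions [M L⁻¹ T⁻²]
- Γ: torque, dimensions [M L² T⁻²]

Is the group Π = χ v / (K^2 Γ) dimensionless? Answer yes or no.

no

Sum the exponent of each base dimension across the product:
  M: [χ]_M + [v]_M − 2·[K]_M − [Γ]_M = (1) + (0) − 2·(1) − (1) = -2
  L: [χ]_L + [v]_L − 2·[K]_L − [Γ]_L = (-2) + (1) − 2·(-1) − (2) = -1
  T: [χ]_T + [v]_T − 2·[K]_T − [Γ]_T = (0) + (-1) − 2·(-2) − (-2) = 5
  Θ: [χ]_Θ + [v]_Θ − 2·[K]_Θ − [Γ]_Θ = (-2) + (0) − 2·(0) − (0) = -2
Net dimensions [M⁻² L⁻¹ T⁵ Θ⁻²] ≠ [1] — not dimensionless.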